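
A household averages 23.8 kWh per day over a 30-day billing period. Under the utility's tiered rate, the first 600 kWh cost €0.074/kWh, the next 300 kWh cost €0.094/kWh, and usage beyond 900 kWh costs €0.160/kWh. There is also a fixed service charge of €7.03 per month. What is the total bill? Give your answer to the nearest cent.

Usage = 23.8 kWh/day × 30 days = 714 kWh
First 600 kWh × €0.074 = €44.40
Next 114 kWh × €0.094 = €10.72
Remaining tier: 0 kWh (not reached)
Energy charge = €55.12; + service €7.03 = €62.15

€62.15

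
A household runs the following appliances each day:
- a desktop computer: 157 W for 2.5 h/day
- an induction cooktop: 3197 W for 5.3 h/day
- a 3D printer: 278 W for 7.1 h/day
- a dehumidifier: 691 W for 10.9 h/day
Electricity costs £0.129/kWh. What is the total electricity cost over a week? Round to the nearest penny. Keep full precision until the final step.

£24.24

desktop computer: 157 W × 2.5 h × 7 d = 2,748 Wh = 2.748 kWh
induction cooktop: 3197 W × 5.3 h × 7 d = 118,609 Wh = 118.6 kWh
3D printer: 278 W × 7.1 h × 7 d = 13,817 Wh = 13.82 kWh
dehumidifier: 691 W × 10.9 h × 7 d = 52,723 Wh = 52.72 kWh
Total energy = 2.748 + 118.6 + 13.82 + 52.72 = 187.9 kWh
Cost = 187.9 kWh × £0.129 = £24.24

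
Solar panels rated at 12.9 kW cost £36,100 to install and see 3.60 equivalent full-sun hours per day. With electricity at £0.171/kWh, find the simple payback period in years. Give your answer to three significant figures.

12.5 years

Daily generation = 12.9 kW × 3.60 h = 46.44 kWh
Annual generation = 46.44 × 365 = 16951 kWh
Annual savings = 16951 × £0.171 = £2,898.55
Payback = £36,100 / £2,898.55 = 12.5 years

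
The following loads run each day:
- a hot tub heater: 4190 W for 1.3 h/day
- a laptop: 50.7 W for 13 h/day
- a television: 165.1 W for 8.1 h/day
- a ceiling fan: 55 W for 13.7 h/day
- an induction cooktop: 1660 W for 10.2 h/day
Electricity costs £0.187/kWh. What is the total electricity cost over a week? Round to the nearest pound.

£33

hot tub heater: 4190 W × 1.3 h × 7 d = 38,129 Wh = 38.13 kWh
laptop: 50.7 W × 13 h × 7 d = 4,614 Wh = 4.614 kWh
television: 165.1 W × 8.1 h × 7 d = 9,361 Wh = 9.361 kWh
ceiling fan: 55 W × 13.7 h × 7 d = 5,274 Wh = 5.274 kWh
induction cooktop: 1660 W × 10.2 h × 7 d = 118,524 Wh = 118.5 kWh
Total energy = 38.13 + 4.614 + 9.361 + 5.274 + 118.5 = 175.9 kWh
Cost = 175.9 kWh × £0.187 = £32.89 ≈ £33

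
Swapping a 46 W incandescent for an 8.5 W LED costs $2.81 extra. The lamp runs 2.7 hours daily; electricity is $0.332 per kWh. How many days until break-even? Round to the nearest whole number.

84 days

Power saved = 46 − 8.5 = 37.5 W
Daily energy saved = 37.5 W × 2.7 h = 101.2 Wh = 0.10125 kWh
Daily savings = 0.10125 × $0.332 = $0.0336
Payback = $2.81 / $0.0336 per day = 83.59 days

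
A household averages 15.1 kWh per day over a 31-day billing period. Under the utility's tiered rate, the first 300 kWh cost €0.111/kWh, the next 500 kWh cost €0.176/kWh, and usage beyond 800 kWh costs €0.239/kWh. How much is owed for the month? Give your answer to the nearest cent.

€62.89

Usage = 15.1 kWh/day × 31 days = 468.1 kWh
First 300 kWh × €0.111 = €33.30
Next 168.1 kWh × €0.176 = €29.59
Remaining tier: 0 kWh (not reached)
Total = €62.89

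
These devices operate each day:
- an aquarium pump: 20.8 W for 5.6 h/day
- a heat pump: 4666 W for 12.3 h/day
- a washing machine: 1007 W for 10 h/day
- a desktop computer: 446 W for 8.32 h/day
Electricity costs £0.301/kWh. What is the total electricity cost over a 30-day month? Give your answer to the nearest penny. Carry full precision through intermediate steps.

£643.74

aquarium pump: 20.8 W × 5.6 h × 30 d = 3,494 Wh = 3.494 kWh
heat pump: 4666 W × 12.3 h × 30 d = 1,721,754 Wh = 1,722 kWh
washing machine: 1007 W × 10 h × 30 d = 302,100 Wh = 302.1 kWh
desktop computer: 446 W × 8.32 h × 30 d = 111,322 Wh = 111.3 kWh
Total energy = 3.494 + 1,722 + 302.1 + 111.3 = 2,139 kWh
Cost = 2,139 kWh × £0.301 = £643.74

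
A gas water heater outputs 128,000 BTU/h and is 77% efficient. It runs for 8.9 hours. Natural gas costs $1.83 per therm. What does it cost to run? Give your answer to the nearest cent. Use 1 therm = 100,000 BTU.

Heat delivered = 128,000 BTU/h × 8.9 h = 1,139,200 BTU
Gas input = 1,139,200 / 0.770 = 1,479,481 BTU
= 1,479,481 / 100,000 = 14.79 therm
Cost = 14.79 × $1.83/therm = $27.07

$27.07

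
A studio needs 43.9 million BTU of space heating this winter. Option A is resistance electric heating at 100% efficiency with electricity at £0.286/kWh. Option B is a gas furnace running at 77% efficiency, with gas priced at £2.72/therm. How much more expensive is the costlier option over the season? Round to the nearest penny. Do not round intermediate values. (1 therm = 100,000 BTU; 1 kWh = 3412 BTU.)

£2129.02

Heat load = 43.9 × 10⁶ BTU = 43,900,000 BTU
Gas: input = 43,900,000 / 0.77 = 57,012,987 BTU = 570.1 therm → 570.1 × £2.72 = £1,550.75
Electric: 43,900,000 BTU / 3412 = 12,870 kWh → × £0.286 = £3,679.78
Difference = |£1,550.75 − £3,679.78| = £2,129.02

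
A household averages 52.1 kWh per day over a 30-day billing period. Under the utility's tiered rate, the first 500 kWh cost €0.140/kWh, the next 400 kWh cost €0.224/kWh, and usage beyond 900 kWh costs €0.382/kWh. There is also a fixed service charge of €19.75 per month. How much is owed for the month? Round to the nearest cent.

Usage = 52.1 kWh/day × 30 days = 1563 kWh
First 500 kWh × €0.140 = €70.00
Next 400 kWh × €0.224 = €89.60
Remaining 663 kWh × €0.382 = €253.27
Energy charge = €412.87; + service €19.75 = €432.62

€432.62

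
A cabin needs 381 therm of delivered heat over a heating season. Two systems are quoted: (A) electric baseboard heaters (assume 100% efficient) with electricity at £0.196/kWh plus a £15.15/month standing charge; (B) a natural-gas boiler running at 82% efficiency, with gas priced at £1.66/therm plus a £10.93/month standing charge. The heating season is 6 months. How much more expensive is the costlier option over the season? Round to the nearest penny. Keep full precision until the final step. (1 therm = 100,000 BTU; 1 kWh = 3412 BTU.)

Heat load = 381 therm × 100,000 = 38,100,000 BTU
Gas: input = 38,100,000 / 0.82 = 46,463,415 BTU = 464.6 therm → 464.6 × £1.66 = £771.29; + 6 × £10.93 standing = £836.87
Electric: 38,100,000 BTU / 3412 = 11,170 kWh → × £0.196 = £2,188.63; + 6 × £15.15 standing = £2,279.53
Difference = |£836.87 − £2,279.53| = £1,442.66

£1442.66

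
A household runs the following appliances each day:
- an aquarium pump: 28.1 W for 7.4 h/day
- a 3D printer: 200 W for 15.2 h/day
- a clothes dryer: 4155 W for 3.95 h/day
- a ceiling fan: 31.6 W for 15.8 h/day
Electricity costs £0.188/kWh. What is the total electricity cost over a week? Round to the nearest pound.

aquarium pump: 28.1 W × 7.4 h × 7 d = 1,456 Wh = 1.456 kWh
3D printer: 200 W × 15.2 h × 7 d = 21,280 Wh = 21.28 kWh
clothes dryer: 4155 W × 3.95 h × 7 d = 114,886 Wh = 114.9 kWh
ceiling fan: 31.6 W × 15.8 h × 7 d = 3,495 Wh = 3.495 kWh
Total energy = 1.456 + 21.28 + 114.9 + 3.495 = 141.1 kWh
Cost = 141.1 kWh × £0.188 = £26.53 ≈ £27

£27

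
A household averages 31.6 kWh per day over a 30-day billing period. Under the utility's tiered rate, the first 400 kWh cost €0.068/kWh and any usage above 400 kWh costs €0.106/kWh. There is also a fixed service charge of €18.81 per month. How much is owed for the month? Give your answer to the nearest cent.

Usage = 31.6 kWh/day × 30 days = 948 kWh
First 400 kWh × €0.068 = €27.20
Remaining 548 kWh × €0.106 = €58.09
Energy charge = €85.29; + service €18.81 = €104.10

€104.10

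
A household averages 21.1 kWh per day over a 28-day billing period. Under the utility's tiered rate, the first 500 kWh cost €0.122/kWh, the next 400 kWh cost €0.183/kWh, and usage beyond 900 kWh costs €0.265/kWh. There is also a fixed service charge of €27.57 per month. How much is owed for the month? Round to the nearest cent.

Usage = 21.1 kWh/day × 28 days = 590.8 kWh
First 500 kWh × €0.122 = €61.00
Next 90.8 kWh × €0.183 = €16.62
Remaining tier: 0 kWh (not reached)
Energy charge = €77.62; + service €27.57 = €105.19

€105.19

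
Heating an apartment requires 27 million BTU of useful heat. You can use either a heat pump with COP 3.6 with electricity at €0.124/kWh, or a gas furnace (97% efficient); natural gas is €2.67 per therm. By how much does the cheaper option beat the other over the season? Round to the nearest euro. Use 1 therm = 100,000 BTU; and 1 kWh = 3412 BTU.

Heat load = 27 × 10⁶ BTU = 27,000,000 BTU
Gas: input = 27,000,000 / 0.970 = 27,835,052 BTU = 278.4 therm → 278.4 × €2.67 = €743.20
Heat pump: 27,000,000 BTU / 3412 = 7,913 kWh heat; / 3.6 = 2,198 kWh in → × €0.124 = €272.57
Difference = |€743.20 − €272.57| = €470.63 ≈ €471

€471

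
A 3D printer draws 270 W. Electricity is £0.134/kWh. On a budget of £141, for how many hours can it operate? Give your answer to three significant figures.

Energy budget = £141 / £0.134 per kWh = 1,052 kWh = 1,052,239 Wh
Runtime = 1,052,239 Wh / 270 W = 3,897 h

3900 h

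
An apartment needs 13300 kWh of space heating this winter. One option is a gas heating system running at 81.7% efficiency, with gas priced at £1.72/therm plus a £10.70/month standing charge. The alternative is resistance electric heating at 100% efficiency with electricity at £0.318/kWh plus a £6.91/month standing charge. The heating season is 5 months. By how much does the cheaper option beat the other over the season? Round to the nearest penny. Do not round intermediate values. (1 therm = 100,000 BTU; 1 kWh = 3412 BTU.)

£3255.09

Heat load = 13300 kWh × 3412 = 45,379,600 BTU
Gas: input = 45,379,600 / 0.817 = 55,544,186 BTU = 555.4 therm → 555.4 × £1.72 = £955.36; + 5 × £10.70 standing = £1,008.86
Electric: 45,379,600 BTU / 3412 = 13,300 kWh → × £0.318 = £4,229.40; + 5 × £6.91 standing = £4,263.95
Difference = |£1,008.86 − £4,263.95| = £3,255.09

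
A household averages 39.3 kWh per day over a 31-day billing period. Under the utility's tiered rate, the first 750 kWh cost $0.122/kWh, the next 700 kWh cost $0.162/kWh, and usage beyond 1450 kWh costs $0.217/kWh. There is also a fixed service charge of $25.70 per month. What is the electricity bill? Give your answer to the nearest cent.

$193.06

Usage = 39.3 kWh/day × 31 days = 1218.3 kWh
First 750 kWh × $0.122 = $91.50
Next 468.3 kWh × $0.162 = $75.86
Remaining tier: 0 kWh (not reached)
Energy charge = $167.36; + service $25.70 = $193.06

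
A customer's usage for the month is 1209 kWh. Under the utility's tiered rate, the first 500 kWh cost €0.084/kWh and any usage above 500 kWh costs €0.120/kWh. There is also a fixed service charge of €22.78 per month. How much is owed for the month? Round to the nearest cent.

€149.86

First 500 kWh × €0.084 = €42.00
Remaining 709 kWh × €0.120 = €85.08
Energy charge = €127.08; + service €22.78 = €149.86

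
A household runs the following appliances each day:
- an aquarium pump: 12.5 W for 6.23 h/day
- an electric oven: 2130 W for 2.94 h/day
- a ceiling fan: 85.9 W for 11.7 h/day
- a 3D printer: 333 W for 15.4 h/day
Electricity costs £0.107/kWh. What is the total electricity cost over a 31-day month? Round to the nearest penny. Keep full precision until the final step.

aquarium pump: 12.5 W × 6.23 h × 31 d = 2,414 Wh = 2.414 kWh
electric oven: 2130 W × 2.94 h × 31 d = 194,128 Wh = 194.1 kWh
ceiling fan: 85.9 W × 11.7 h × 31 d = 31,156 Wh = 31.16 kWh
3D printer: 333 W × 15.4 h × 31 d = 158,974 Wh = 159 kWh
Total energy = 2.414 + 194.1 + 31.16 + 159 = 386.7 kWh
Cost = 386.7 kWh × £0.107 = £41.37

£41.37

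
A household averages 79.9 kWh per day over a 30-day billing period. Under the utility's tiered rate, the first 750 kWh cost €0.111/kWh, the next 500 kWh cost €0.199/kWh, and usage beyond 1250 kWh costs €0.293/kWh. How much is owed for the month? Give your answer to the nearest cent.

€518.82

Usage = 79.9 kWh/day × 30 days = 2397 kWh
First 750 kWh × €0.111 = €83.25
Next 500 kWh × €0.199 = €99.50
Remaining 1147 kWh × €0.293 = €336.07
Total = €518.82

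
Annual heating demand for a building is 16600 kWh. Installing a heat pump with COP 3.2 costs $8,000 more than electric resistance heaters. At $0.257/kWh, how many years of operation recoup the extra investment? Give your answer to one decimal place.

Resistance: 16600 kWh × $0.257 = $4,266.20/yr
Heat pump: 16600 / 3.2 = 5188 kWh in → × $0.257 = $1,333.19/yr
Annual savings = $2,933.01
Payback = $8,000 / $2,933.01 = 2.73 years

2.7 years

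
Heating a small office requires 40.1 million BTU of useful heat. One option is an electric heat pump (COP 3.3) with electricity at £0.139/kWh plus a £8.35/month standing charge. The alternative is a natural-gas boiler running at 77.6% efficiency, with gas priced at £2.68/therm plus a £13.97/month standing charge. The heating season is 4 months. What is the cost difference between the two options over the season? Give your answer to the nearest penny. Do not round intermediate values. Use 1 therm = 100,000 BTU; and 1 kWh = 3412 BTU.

Heat load = 40.1 × 10⁶ BTU = 40,100,000 BTU
Gas: input = 40,100,000 / 0.776 = 51,675,258 BTU = 516.8 therm → 516.8 × £2.68 = £1,384.90; + 4 × £13.97 standing = £1,440.78
Heat pump: 40,100,000 BTU / 3412 = 11,750 kWh heat; / 3.3 = 3,561 kWh in → × £0.139 = £495.04; + 4 × £8.35 standing = £528.44
Difference = |£1,440.78 − £528.44| = £912.34

£912.34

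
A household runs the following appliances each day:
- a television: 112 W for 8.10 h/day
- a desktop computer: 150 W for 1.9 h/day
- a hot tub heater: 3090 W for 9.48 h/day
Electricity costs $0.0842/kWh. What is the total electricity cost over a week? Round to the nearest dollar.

television: 112 W × 8.10 h × 7 d = 6,350 Wh = 6.35 kWh
desktop computer: 150 W × 1.9 h × 7 d = 1,995 Wh = 1.995 kWh
hot tub heater: 3090 W × 9.48 h × 7 d = 205,052 Wh = 205.1 kWh
Total energy = 6.35 + 1.995 + 205.1 = 213.4 kWh
Cost = 213.4 kWh × $0.0842 = $17.97 ≈ $18

$18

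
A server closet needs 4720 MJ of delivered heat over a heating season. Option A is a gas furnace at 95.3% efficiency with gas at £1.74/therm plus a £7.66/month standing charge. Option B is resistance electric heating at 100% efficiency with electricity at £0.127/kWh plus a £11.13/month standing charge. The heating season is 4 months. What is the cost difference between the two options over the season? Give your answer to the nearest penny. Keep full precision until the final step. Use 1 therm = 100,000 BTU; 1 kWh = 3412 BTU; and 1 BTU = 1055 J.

£98.72

Heat load = 4720 MJ = 4,720,000,000 J / 1055 = 4,473,934 BTU
Gas: input = 4,473,934 / 0.953 = 4,694,579 BTU = 46.95 therm → 46.95 × £1.74 = £81.69; + 4 × £7.66 standing = £112.33
Electric: 4,473,934 BTU / 3412 = 1,311 kWh → × £0.127 = £166.53; + 4 × £11.13 standing = £211.05
Difference = |£112.33 − £211.05| = £98.72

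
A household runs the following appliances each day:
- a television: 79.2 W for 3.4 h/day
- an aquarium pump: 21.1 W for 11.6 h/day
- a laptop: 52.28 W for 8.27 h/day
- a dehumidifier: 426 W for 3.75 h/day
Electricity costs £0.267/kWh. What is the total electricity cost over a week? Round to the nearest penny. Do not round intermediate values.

£4.75

television: 79.2 W × 3.4 h × 7 d = 1,885 Wh = 1.885 kWh
aquarium pump: 21.1 W × 11.6 h × 7 d = 1,713 Wh = 1.713 kWh
laptop: 52.28 W × 8.27 h × 7 d = 3,026 Wh = 3.026 kWh
dehumidifier: 426 W × 3.75 h × 7 d = 11,182 Wh = 11.18 kWh
Total energy = 1.885 + 1.713 + 3.026 + 11.18 = 17.81 kWh
Cost = 17.81 kWh × £0.267 = £4.75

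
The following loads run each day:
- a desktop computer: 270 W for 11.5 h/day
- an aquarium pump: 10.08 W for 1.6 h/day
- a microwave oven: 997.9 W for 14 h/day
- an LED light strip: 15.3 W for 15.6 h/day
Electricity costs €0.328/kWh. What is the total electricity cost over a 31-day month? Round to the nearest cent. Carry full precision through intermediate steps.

desktop computer: 270 W × 11.5 h × 31 d = 96,255 Wh = 96.25 kWh
aquarium pump: 10.08 W × 1.6 h × 31 d = 500 Wh = 0.5 kWh
microwave oven: 997.9 W × 14 h × 31 d = 433,089 Wh = 433.1 kWh
LED light strip: 15.3 W × 15.6 h × 31 d = 7,399 Wh = 7.399 kWh
Total energy = 96.25 + 0.5 + 433.1 + 7.399 = 537.2 kWh
Cost = 537.2 kWh × €0.328 = €176.22

€176.22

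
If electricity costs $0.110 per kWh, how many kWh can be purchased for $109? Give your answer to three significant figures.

991 kWh

$109 / $0.110 per kWh = 990.9 kWh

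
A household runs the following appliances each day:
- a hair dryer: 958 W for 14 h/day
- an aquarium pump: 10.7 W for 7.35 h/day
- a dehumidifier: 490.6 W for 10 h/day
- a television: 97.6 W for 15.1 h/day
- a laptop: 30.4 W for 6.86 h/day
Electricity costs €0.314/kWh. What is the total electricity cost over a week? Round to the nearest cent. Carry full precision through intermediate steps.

hair dryer: 958 W × 14 h × 7 d = 93,884 Wh = 93.88 kWh
aquarium pump: 10.7 W × 7.35 h × 7 d = 551 Wh = 0.5505 kWh
dehumidifier: 490.6 W × 10 h × 7 d = 34,342 Wh = 34.34 kWh
television: 97.6 W × 15.1 h × 7 d = 10,316 Wh = 10.32 kWh
laptop: 30.4 W × 6.86 h × 7 d = 1,460 Wh = 1.46 kWh
Total energy = 93.88 + 0.5505 + 34.34 + 10.32 + 1.46 = 140.6 kWh
Cost = 140.6 kWh × €0.314 = €44.13

€44.13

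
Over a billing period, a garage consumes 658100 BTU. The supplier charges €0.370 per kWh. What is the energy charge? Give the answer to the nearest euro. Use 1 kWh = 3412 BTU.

€71

658100 BTU × (0.00029308 kWh/BTU) = 192.9 kWh
Cost = 192.9 kWh × €0.370/kWh = €71.36 ≈ €71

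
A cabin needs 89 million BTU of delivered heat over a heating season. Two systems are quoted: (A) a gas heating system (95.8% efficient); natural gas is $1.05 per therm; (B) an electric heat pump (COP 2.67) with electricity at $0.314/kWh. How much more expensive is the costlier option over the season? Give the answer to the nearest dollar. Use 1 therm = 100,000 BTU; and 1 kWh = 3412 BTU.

$2092

Heat load = 89 × 10⁶ BTU = 89,000,000 BTU
Gas: input = 89,000,000 / 0.958 = 92,901,879 BTU = 929 therm → 929 × $1.05 = $975.47
Heat pump: 89,000,000 BTU / 3412 = 26,080 kWh heat; / 2.67 = 9,769 kWh in → × $0.314 = $3,067.60
Difference = |$975.47 − $3,067.60| = $2,092.13 ≈ $2092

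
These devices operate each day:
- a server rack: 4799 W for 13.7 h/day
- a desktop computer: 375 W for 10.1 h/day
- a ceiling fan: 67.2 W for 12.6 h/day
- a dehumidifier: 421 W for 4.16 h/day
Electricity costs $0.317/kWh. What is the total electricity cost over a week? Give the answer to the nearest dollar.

$160

server rack: 4799 W × 13.7 h × 7 d = 460,224 Wh = 460.2 kWh
desktop computer: 375 W × 10.1 h × 7 d = 26,512 Wh = 26.51 kWh
ceiling fan: 67.2 W × 12.6 h × 7 d = 5,927 Wh = 5.927 kWh
dehumidifier: 421 W × 4.16 h × 7 d = 12,260 Wh = 12.26 kWh
Total energy = 460.2 + 26.51 + 5.927 + 12.26 = 504.9 kWh
Cost = 504.9 kWh × $0.317 = $160.06 ≈ $160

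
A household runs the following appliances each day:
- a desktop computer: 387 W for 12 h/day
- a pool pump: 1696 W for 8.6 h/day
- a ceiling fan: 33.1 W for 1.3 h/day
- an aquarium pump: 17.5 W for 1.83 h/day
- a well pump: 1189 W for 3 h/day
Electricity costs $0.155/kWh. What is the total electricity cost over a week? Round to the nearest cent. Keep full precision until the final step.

$24.82

desktop computer: 387 W × 12 h × 7 d = 32,508 Wh = 32.51 kWh
pool pump: 1696 W × 8.6 h × 7 d = 102,099 Wh = 102.1 kWh
ceiling fan: 33.1 W × 1.3 h × 7 d = 301 Wh = 0.3012 kWh
aquarium pump: 17.5 W × 1.83 h × 7 d = 224 Wh = 0.2242 kWh
well pump: 1189 W × 3 h × 7 d = 24,969 Wh = 24.97 kWh
Total energy = 32.51 + 102.1 + 0.3012 + 0.2242 + 24.97 = 160.1 kWh
Cost = 160.1 kWh × $0.155 = $24.82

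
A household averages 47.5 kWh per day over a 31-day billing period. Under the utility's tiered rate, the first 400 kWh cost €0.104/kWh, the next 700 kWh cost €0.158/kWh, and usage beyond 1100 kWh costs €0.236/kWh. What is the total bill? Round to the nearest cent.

€240.11

Usage = 47.5 kWh/day × 31 days = 1472.5 kWh
First 400 kWh × €0.104 = €41.60
Next 700 kWh × €0.158 = €110.60
Remaining 372.5 kWh × €0.236 = €87.91
Total = €240.11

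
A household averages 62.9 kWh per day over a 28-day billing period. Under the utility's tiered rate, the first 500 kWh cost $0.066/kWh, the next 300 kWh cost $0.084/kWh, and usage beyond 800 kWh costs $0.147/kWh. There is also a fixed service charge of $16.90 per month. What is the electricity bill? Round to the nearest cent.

Usage = 62.9 kWh/day × 28 days = 1761.2 kWh
First 500 kWh × $0.066 = $33.00
Next 300 kWh × $0.084 = $25.20
Remaining 961.2 kWh × $0.147 = $141.30
Energy charge = $199.50; + service $16.90 = $216.40

$216.40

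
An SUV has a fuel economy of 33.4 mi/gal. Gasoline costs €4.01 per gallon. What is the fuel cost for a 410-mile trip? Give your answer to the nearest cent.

Fuel = 410 mi / 33.4 mpg = 12.28 gal
Cost = 12.28 gal × €4.01/gal = €49.22

€49.22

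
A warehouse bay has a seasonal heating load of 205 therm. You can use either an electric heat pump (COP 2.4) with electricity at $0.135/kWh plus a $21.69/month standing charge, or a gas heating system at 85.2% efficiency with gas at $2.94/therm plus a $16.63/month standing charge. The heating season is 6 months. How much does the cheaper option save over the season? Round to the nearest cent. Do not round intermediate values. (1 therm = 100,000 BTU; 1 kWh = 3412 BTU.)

$339.07

Heat load = 205 therm × 100,000 = 20,500,000 BTU
Gas: input = 20,500,000 / 0.852 = 24,061,033 BTU = 240.6 therm → 240.6 × $2.94 = $707.39; + 6 × $16.63 standing = $807.17
Heat pump: 20,500,000 BTU / 3412 = 6,008 kWh heat; / 2.4 = 2,503 kWh in → × $0.135 = $337.96; + 6 × $21.69 standing = $468.10
Difference = |$807.17 − $468.10| = $339.07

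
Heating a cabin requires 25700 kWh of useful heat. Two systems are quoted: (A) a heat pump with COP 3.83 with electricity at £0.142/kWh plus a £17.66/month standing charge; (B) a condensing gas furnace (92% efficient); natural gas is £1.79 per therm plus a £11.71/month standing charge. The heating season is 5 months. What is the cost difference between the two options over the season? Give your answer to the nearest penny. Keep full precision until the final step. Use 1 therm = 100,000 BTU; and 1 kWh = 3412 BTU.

Heat load = 25700 kWh × 3412 = 87,688,400 BTU
Gas: input = 87,688,400 / 0.92 = 95,313,478 BTU = 953.1 therm → 953.1 × £1.79 = £1,706.11; + 5 × £11.71 standing = £1,764.66
Heat pump: 87,688,400 BTU / 3412 = 25,700 kWh heat; / 3.83 = 6,710 kWh in → × £0.142 = £952.85; + 5 × £17.66 standing = £1,041.15
Difference = |£1,764.66 − £1,041.15| = £723.52

£723.52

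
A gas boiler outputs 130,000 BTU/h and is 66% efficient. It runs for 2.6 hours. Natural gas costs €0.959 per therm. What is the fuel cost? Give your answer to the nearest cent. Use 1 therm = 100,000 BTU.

€4.91

Heat delivered = 130,000 BTU/h × 2.6 h = 338,000 BTU
Gas input = 338,000 / 0.66 = 512,121 BTU
= 512,121 / 100,000 = 5.121 therm
Cost = 5.121 × €0.959/therm = €4.91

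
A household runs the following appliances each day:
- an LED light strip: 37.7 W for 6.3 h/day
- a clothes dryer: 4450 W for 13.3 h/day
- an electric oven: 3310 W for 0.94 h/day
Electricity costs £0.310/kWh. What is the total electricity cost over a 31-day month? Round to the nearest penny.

£600.95

LED light strip: 37.7 W × 6.3 h × 31 d = 7,363 Wh = 7.363 kWh
clothes dryer: 4450 W × 13.3 h × 31 d = 1,834,735 Wh = 1,835 kWh
electric oven: 3310 W × 0.94 h × 31 d = 96,453 Wh = 96.45 kWh
Total energy = 7.363 + 1,835 + 96.45 = 1,939 kWh
Cost = 1,939 kWh × £0.310 = £600.95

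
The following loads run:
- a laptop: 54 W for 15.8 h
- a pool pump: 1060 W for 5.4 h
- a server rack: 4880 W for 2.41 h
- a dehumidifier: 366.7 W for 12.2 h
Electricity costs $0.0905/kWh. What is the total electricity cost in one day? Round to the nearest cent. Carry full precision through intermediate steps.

$2.06

laptop: 54 W × 15.8 h = 853 Wh = 0.8532 kWh
pool pump: 1060 W × 5.4 h = 5,724 Wh = 5.724 kWh
server rack: 4880 W × 2.41 h = 11,761 Wh = 11.76 kWh
dehumidifier: 366.7 W × 12.2 h = 4,474 Wh = 4.474 kWh
Total energy = 0.8532 + 5.724 + 11.76 + 4.474 = 22.81 kWh
Cost = 22.81 kWh × $0.0905 = $2.06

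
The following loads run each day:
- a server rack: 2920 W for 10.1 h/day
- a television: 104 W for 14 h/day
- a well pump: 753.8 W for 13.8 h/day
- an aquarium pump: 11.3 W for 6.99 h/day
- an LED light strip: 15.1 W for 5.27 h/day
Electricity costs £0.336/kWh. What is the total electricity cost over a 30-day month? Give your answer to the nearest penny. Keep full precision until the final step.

server rack: 2920 W × 10.1 h × 30 d = 884,760 Wh = 884.8 kWh
television: 104 W × 14 h × 30 d = 43,680 Wh = 43.68 kWh
well pump: 753.8 W × 13.8 h × 30 d = 312,073 Wh = 312.1 kWh
aquarium pump: 11.3 W × 6.99 h × 30 d = 2,370 Wh = 2.37 kWh
LED light strip: 15.1 W × 5.27 h × 30 d = 2,387 Wh = 2.387 kWh
Total energy = 884.8 + 43.68 + 312.1 + 2.37 + 2.387 = 1,245 kWh
Cost = 1,245 kWh × £0.336 = £418.41

£418.41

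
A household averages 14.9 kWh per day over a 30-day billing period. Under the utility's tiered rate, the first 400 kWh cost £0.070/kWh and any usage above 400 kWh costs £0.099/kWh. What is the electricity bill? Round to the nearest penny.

£32.65

Usage = 14.9 kWh/day × 30 days = 447 kWh
First 400 kWh × £0.070 = £28.00
Remaining 47 kWh × £0.099 = £4.65
Total = £32.65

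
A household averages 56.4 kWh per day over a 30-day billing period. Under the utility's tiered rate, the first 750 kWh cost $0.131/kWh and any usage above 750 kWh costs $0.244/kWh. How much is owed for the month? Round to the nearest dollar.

Usage = 56.4 kWh/day × 30 days = 1692 kWh
First 750 kWh × $0.131 = $98.25
Remaining 942 kWh × $0.244 = $229.85
Total = $328.10 ≈ $328

$328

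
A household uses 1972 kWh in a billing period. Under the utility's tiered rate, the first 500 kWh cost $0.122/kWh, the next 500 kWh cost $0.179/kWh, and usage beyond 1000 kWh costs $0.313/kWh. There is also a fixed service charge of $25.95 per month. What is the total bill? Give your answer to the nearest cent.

First 500 kWh × $0.122 = $61.00
Next 500 kWh × $0.179 = $89.50
Remaining 972 kWh × $0.313 = $304.24
Energy charge = $454.74; + service $25.95 = $480.69

$480.69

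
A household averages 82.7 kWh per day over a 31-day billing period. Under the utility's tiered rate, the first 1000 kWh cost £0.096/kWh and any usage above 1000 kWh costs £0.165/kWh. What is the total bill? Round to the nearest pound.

£354

Usage = 82.7 kWh/day × 31 days = 2563.7 kWh
First 1000 kWh × £0.096 = £96.00
Remaining 1563.7 kWh × £0.165 = £258.01
Total = £354.01 ≈ £354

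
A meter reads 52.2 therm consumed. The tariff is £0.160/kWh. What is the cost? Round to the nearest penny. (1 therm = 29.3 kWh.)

£244.71

52.2 therm × (29.3 kWh/therm) = 1,529 kWh
Cost = 1,529 kWh × £0.160/kWh = £244.71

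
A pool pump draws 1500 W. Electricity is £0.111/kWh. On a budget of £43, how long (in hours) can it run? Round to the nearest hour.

Energy budget = £43 / £0.111 per kWh = 387.4 kWh = 387,387 Wh
Runtime = 387,387 Wh / 1500 W = 258.3 h

258 h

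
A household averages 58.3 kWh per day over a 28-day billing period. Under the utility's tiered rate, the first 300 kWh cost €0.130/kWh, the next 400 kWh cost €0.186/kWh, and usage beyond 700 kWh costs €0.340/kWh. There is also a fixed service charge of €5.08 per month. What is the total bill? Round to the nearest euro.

€435

Usage = 58.3 kWh/day × 28 days = 1632.4 kWh
First 300 kWh × €0.130 = €39.00
Next 400 kWh × €0.186 = €74.40
Remaining 932.4 kWh × €0.340 = €317.02
Energy charge = €430.42; + service €5.08 = €435.50 ≈ €435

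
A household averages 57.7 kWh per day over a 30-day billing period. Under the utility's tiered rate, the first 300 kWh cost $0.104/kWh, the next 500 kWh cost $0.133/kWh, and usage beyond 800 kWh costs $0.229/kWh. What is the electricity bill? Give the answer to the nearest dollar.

$311

Usage = 57.7 kWh/day × 30 days = 1731 kWh
First 300 kWh × $0.104 = $31.20
Next 500 kWh × $0.133 = $66.50
Remaining 931 kWh × $0.229 = $213.20
Total = $310.90 ≈ $311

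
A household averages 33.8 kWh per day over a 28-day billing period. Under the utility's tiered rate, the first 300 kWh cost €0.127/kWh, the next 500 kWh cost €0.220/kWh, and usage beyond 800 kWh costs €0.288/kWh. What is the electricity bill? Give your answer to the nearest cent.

Usage = 33.8 kWh/day × 28 days = 946.4 kWh
First 300 kWh × €0.127 = €38.10
Next 500 kWh × €0.220 = €110.00
Remaining 146.4 kWh × €0.288 = €42.16
Total = €190.26

€190.26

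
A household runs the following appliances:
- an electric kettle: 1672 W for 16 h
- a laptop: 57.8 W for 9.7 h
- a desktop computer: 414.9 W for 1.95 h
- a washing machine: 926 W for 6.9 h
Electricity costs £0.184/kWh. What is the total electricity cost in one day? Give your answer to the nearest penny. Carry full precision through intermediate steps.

electric kettle: 1672 W × 16 h = 26,752 Wh = 26.75 kWh
laptop: 57.8 W × 9.7 h = 561 Wh = 0.5607 kWh
desktop computer: 414.9 W × 1.95 h = 809 Wh = 0.8091 kWh
washing machine: 926 W × 6.9 h = 6,389 Wh = 6.389 kWh
Total energy = 26.75 + 0.5607 + 0.8091 + 6.389 = 34.51 kWh
Cost = 34.51 kWh × £0.184 = £6.35

£6.35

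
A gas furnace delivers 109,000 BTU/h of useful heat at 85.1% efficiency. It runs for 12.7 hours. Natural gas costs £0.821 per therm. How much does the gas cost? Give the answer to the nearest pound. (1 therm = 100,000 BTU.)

Heat delivered = 109,000 BTU/h × 12.7 h = 1,384,300 BTU
Gas input = 1,384,300 / 0.851 = 1,626,675 BTU
= 1,626,675 / 100,000 = 16.27 therm
Cost = 16.27 × £0.821/therm = £13.35 ≈ £13

£13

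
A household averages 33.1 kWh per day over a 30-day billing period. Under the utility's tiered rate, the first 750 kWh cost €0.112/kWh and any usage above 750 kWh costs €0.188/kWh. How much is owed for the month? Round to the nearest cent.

Usage = 33.1 kWh/day × 30 days = 993 kWh
First 750 kWh × €0.112 = €84.00
Remaining 243 kWh × €0.188 = €45.68
Total = €129.68

€129.68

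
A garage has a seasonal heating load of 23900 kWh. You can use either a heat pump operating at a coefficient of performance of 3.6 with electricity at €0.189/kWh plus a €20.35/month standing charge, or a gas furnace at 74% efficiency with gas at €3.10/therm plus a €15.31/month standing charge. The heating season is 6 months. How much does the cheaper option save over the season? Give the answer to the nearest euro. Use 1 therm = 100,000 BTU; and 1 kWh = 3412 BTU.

Heat load = 23900 kWh × 3412 = 81,546,800 BTU
Gas: input = 81,546,800 / 0.74 = 110,198,378 BTU = 1,102 therm → 1,102 × €3.10 = €3,416.15; + 6 × €15.31 standing = €3,508.01
Heat pump: 81,546,800 BTU / 3412 = 23,900 kWh heat; / 3.6 = 6,639 kWh in → × €0.189 = €1,254.75; + 6 × €20.35 standing = €1,376.85
Difference = |€3,508.01 − €1,376.85| = €2,131.16 ≈ €2131

€2131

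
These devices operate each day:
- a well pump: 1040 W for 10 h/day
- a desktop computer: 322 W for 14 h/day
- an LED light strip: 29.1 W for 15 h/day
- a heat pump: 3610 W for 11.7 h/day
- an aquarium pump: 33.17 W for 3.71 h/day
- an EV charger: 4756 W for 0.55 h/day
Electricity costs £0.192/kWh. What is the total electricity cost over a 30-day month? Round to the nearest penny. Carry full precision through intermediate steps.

well pump: 1040 W × 10 h × 30 d = 312,000 Wh = 312 kWh
desktop computer: 322 W × 14 h × 30 d = 135,240 Wh = 135.2 kWh
LED light strip: 29.1 W × 15 h × 30 d = 13,095 Wh = 13.1 kWh
heat pump: 3610 W × 11.7 h × 30 d = 1,267,110 Wh = 1,267 kWh
aquarium pump: 33.17 W × 3.71 h × 30 d = 3,692 Wh = 3.692 kWh
EV charger: 4756 W × 0.55 h × 30 d = 78,474 Wh = 78.47 kWh
Total energy = 312 + 135.2 + 13.1 + 1,267 + 3.692 + 78.47 = 1,810 kWh
Cost = 1,810 kWh × £0.192 = £347.45

£347.45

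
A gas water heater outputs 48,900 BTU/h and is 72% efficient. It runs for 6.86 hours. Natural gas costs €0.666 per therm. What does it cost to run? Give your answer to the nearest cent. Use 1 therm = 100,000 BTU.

€3.10

Heat delivered = 48,900 BTU/h × 6.86 h = 335,454 BTU
Gas input = 335,454 / 0.72 = 465,908 BTU
= 465,908 / 100,000 = 4.659 therm
Cost = 4.659 × €0.666/therm = €3.10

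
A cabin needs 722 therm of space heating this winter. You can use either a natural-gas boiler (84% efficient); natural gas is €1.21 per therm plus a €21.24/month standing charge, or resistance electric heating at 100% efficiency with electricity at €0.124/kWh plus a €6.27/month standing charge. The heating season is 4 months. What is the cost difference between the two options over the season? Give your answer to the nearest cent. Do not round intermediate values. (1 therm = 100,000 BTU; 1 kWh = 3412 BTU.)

Heat load = 722 therm × 100,000 = 72,200,000 BTU
Gas: input = 72,200,000 / 0.84 = 85,952,381 BTU = 859.5 therm → 859.5 × €1.21 = €1,040.02; + 4 × €21.24 standing = €1,124.98
Electric: 72,200,000 BTU / 3412 = 21,160 kWh → × €0.124 = €2,623.92; + 4 × €6.27 standing = €2,649.00
Difference = |€1,124.98 − €2,649.00| = €1,524.01

€1524.01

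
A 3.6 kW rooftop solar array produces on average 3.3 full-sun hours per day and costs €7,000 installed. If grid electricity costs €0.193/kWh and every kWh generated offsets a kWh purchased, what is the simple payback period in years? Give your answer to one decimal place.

8.4 years

Daily generation = 3.6 kW × 3.3 h = 11.88 kWh
Annual generation = 11.88 × 365 = 4336.2 kWh
Annual savings = 4336.2 × €0.193 = €836.89
Payback = €7,000 / €836.89 = 8.36 years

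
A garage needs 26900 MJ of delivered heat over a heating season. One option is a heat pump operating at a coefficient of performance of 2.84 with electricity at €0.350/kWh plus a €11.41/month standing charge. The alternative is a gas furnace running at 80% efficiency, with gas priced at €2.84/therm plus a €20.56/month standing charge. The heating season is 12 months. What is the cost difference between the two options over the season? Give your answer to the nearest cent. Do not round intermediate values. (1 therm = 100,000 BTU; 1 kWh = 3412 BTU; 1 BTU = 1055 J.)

Heat load = 26900 MJ = 26,900,000,000 J / 1055 = 25,497,630 BTU
Gas: input = 25,497,630 / 0.80 = 31,872,038 BTU = 318.7 therm → 318.7 × €2.84 = €905.17; + 12 × €20.56 standing = €1,151.89
Heat pump: 25,497,630 BTU / 3412 = 7,473 kWh heat; / 2.84 = 2,631 kWh in → × €0.350 = €920.96; + 12 × €11.41 standing = €1,057.88
Difference = |€1,151.89 − €1,057.88| = €94.01

€94.01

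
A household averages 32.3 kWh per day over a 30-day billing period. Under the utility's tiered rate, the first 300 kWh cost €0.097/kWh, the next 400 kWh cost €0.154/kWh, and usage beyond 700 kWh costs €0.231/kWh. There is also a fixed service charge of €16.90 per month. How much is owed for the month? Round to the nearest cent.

Usage = 32.3 kWh/day × 30 days = 969 kWh
First 300 kWh × €0.097 = €29.10
Next 400 kWh × €0.154 = €61.60
Remaining 269 kWh × €0.231 = €62.14
Energy charge = €152.84; + service €16.90 = €169.74

€169.74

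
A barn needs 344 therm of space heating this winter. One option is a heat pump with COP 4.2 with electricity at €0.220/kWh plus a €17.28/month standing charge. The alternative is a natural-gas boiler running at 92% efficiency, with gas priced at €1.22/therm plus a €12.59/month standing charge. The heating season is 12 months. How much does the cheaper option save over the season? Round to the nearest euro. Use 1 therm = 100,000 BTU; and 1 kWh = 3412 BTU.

€128

Heat load = 344 therm × 100,000 = 34,400,000 BTU
Gas: input = 34,400,000 / 0.92 = 37,391,304 BTU = 373.9 therm → 373.9 × €1.22 = €456.17; + 12 × €12.59 standing = €607.25
Heat pump: 34,400,000 BTU / 3412 = 10,080 kWh heat; / 4.2 = 2,400 kWh in → × €0.220 = €528.11; + 12 × €17.28 standing = €735.47
Difference = |€607.25 − €735.47| = €128.21 ≈ €128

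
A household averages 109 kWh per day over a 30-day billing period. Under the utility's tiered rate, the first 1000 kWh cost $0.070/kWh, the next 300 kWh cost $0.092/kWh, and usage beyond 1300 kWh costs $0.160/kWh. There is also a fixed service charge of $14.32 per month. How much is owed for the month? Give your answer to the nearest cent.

Usage = 109 kWh/day × 30 days = 3270 kWh
First 1000 kWh × $0.070 = $70.00
Next 300 kWh × $0.092 = $27.60
Remaining 1970 kWh × $0.160 = $315.20
Energy charge = $412.80; + service $14.32 = $427.12

$427.12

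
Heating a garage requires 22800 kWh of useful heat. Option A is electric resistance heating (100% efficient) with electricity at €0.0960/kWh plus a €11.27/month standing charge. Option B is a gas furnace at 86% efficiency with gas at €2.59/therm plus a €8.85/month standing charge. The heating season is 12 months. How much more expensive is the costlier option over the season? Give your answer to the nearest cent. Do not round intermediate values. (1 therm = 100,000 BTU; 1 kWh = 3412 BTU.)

Heat load = 22800 kWh × 3412 = 77,793,600 BTU
Gas: input = 77,793,600 / 0.86 = 90,457,674 BTU = 904.6 therm → 904.6 × €2.59 = €2,342.85; + 12 × €8.85 standing = €2,449.05
Electric: 77,793,600 BTU / 3412 = 22,800 kWh → × €0.0960 = €2,188.80; + 12 × €11.27 standing = €2,324.04
Difference = |€2,449.05 − €2,324.04| = €125.01

€125.01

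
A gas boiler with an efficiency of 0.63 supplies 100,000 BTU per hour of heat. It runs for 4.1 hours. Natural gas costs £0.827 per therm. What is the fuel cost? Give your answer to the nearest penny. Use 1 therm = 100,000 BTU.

£5.38

Heat delivered = 100,000 BTU/h × 4.1 h = 410,000 BTU
Gas input = 410,000 / 0.63 = 650,794 BTU
= 650,794 / 100,000 = 6.508 therm
Cost = 6.508 × £0.827/therm = £5.38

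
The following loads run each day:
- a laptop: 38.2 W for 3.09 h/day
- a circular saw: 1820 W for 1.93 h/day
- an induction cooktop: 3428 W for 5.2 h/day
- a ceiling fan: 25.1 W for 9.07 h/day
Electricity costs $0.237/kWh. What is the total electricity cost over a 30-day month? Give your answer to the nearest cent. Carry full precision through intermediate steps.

$154.17

laptop: 38.2 W × 3.09 h × 30 d = 3,541 Wh = 3.541 kWh
circular saw: 1820 W × 1.93 h × 30 d = 105,378 Wh = 105.4 kWh
induction cooktop: 3428 W × 5.2 h × 30 d = 534,768 Wh = 534.8 kWh
ceiling fan: 25.1 W × 9.07 h × 30 d = 6,830 Wh = 6.83 kWh
Total energy = 3.541 + 105.4 + 534.8 + 6.83 = 650.5 kWh
Cost = 650.5 kWh × $0.237 = $154.17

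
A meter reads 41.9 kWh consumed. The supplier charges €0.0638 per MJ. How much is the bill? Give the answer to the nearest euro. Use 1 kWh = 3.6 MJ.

41.9 kWh × (3.6 MJ/kWh) = 150.8 MJ
Cost = 150.8 MJ × €0.0638/MJ = €9.62 ≈ €10

€10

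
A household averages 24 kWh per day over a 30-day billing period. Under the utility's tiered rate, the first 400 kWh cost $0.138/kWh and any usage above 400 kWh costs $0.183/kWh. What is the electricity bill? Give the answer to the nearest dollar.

Usage = 24 kWh/day × 30 days = 720 kWh
First 400 kWh × $0.138 = $55.20
Remaining 320 kWh × $0.183 = $58.56
Total = $113.76 ≈ $114

$114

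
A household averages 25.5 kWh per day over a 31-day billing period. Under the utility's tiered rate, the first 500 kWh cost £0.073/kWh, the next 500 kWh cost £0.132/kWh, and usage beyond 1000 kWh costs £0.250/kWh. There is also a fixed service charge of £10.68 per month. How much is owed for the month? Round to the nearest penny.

Usage = 25.5 kWh/day × 31 days = 790.5 kWh
First 500 kWh × £0.073 = £36.50
Next 290.5 kWh × £0.132 = £38.35
Remaining tier: 0 kWh (not reached)
Energy charge = £74.85; + service £10.68 = £85.53

£85.53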